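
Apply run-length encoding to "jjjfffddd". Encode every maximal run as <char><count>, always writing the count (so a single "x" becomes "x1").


String: "jjjfffddd"
Scanning for consecutive runs:
  'j' x 3
  'f' x 3
  'd' x 3
RLE = "j3f3d3"


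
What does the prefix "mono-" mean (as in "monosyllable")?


Prefix: mono-
Example: monosyllable = mono- + syllable
Meaning = one


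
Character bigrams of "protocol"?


Word: "protocol" (length 8)
Number of bigrams = 8 - 2 + 1 = 7
  Position 0: "pr"
  Position 1: "ro"
  Position 2: "ot"
  Position 3: "to"
  Position 4: "oc"
  Position 5: "co"
  Position 6: "ol"
Bigrams = "pr", "ro", "ot", "to", "oc", "co", "ol"


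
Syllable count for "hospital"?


Word: "hospital"
Syllable breakdown: hos-pi-tal
Counting: 3 parts
= 3 syllables


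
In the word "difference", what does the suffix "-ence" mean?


Suffix: -ence
As in: difference -> differ + -ence
Meaning = state of


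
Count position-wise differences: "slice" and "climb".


Comparing character by character (same length = 5):
  Pos 0: 's' vs 'c' !=
  Pos 1: 'l' vs 'l' =
  Pos 2: 'i' vs 'i' =
  Pos 3: 'c' vs 'm' !=
  Pos 4: 'e' vs 'b' !=
Hamming distance = 3


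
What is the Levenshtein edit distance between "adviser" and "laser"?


Word 1: "adviser" (length 7)
Word 2: "laser" (length 5)
One optimal edit sequence (insert/delete/substitute each cost 1):
  1. delete 'a'  (+1)
  2. delete 'd'  (+1)
  3. substitute 'v' -> 'l'  (+1)
  4. substitute 'i' -> 'a'  (+1)
  5. keep 's'
  6. keep 'e'
  7. keep 'r'
Total edit operations: 4
Edit distance = 4


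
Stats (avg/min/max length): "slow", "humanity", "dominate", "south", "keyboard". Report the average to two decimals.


Lengths: "slow"=4, "humanity"=8, "dominate"=8, "south"=5, "keyboard"=8
Sum = 33, Count = 5
Average = 33/5 = 6.60
= avg=6.60, min=4, max=8


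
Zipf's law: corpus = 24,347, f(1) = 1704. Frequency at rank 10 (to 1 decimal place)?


Zipf's law: f(r) = f(1) / r
f(1) = 1704
f(10) = 1704 / 10
= 170.4 occurrences


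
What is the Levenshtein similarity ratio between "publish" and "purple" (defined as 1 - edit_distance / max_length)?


Word 1: "publish" (length 7)
Word 2: "purple" (length 6)
One optimal edit sequence:
  1. keep 'p'
  2. keep 'u'
  3. delete 'b'  (+1)
  4. substitute 'l' -> 'r'  (+1)
  5. substitute 'i' -> 'p'  (+1)
  6. substitute 's' -> 'l'  (+1)
  7. substitute 'h' -> 'e'  (+1)
Edit distance = 5
Max length = max(7, 6) = 7
Similarity = 1 - 5/7
= 0.2857


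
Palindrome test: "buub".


Word: "buub"
Reversed: "buub"
Forward == Backward? buub == buub
Palindrome = Yes


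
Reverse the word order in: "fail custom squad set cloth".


Original: "fail custom squad set cloth"
Words (1..n): fail | custom | squad | set | cloth
Reversed (n..1): cloth | set | squad | custom | fail
Result = "cloth set squad custom fail"


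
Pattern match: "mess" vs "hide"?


Pattern of "mess": [0, 1, 2, 2]
Pattern of "hide": [0, 1, 2, 3]
Patterns do not match
Same pattern = No


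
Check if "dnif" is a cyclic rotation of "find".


Word: "find", Candidate: "dnif"
Method: check if candidate is substring of word+word
"findfind" contains "dnif"? No
Is rotation = No


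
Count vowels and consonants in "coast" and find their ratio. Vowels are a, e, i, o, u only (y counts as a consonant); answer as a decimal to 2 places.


Word: "coast"
Vowels (a,e,i,o,u): 2
Consonants: 3
Ratio = 2/3
= 0.67


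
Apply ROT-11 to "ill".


Word: "ill"
Shift: 11
Each letter → (letter + shift) mod 26:
  'i' (8) + 11 = 19 → 't'
  'l' (11) + 11 = 22 → 'w'
  'l' (11) + 11 = 22 → 'w'
Result = "tww"


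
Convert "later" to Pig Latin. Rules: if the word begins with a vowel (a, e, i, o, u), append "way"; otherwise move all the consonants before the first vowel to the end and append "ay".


Word: "later"
Starts with consonant(s) → move to end, add 'ay'
Consonant cluster: "l"
Pig Latin = "aterlay"


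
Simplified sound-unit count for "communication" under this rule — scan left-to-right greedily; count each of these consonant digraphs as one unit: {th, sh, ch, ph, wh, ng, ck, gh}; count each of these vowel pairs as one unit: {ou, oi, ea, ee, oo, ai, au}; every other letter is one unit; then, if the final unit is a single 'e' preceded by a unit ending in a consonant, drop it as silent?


Word: "communication" (13 letters)
Left-to-right scan:
  [1] 'c' (letter)
  [2] 'o' (letter)
  [3] 'm' (letter)
  [4] 'm' (letter)
  [5] 'u' (letter)
  [6] 'n' (letter)
  [7] 'i' (letter)
  [8] 'c' (letter)
  [9] 'a' (letter)
  [10] 't' (letter)
  [11] 'i' (letter)
  [12] 'o' (letter)
  [13] 'n' (letter)
Units from scan: 13
Sound units = 13 units


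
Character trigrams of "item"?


Word: "item" (length 4)
Number of trigrams = 4 - 3 + 1 = 2
  Position 0: "ite"
  Position 1: "tem"
Trigrams = "ite", "tem"


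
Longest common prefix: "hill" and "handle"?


Word 1: "hill"
Word 2: "handle"
Comparing from start:
  Pos 0: 'h' == 'h'
  Pos 1: 'i' != 'a' (stop)
LCP = "h" (length 1)


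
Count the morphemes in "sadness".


Word: "sadness"
Morphemes: sad | -ness
Each morpheme carries meaning
= 2 morphemes


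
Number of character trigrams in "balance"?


Word: "balance" (length 7)
Number of 3-grams = length - 3 + 1 = 7 - 3 + 1
= 5


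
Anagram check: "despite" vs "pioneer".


Word 1: "despite" → sorted: deeipst
Word 2: "pioneer" → sorted: eeinopr
Same letters? deeipst != eeinopr
Anagram = No


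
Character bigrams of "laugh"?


Word: "laugh" (length 5)
Number of bigrams = 5 - 2 + 1 = 4
  Position 0: "la"
  Position 1: "au"
  Position 2: "ug"
  Position 3: "gh"
Bigrams = "la", "au", "ug", "gh"


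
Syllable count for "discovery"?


Word: "discovery"
Syllable breakdown: dis · cov · er · y
Counting: 4 parts
= 4 syllables


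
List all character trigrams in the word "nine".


Word: "nine" (length 4)
Number of trigrams = 4 - 3 + 1 = 2
  Position 0: "nin"
  Position 1: "ine"
Trigrams = "nin", "ine"


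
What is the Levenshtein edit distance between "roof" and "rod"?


Word 1: "roof" (length 4)
Word 2: "rod" (length 3)
One optimal edit sequence (insert/delete/substitute each cost 1):
  1. keep 'r'
  2. delete 'o'  (+1)
  3. keep 'o'
  4. substitute 'f' -> 'd'  (+1)
Total edit operations: 2
Edit distance = 2


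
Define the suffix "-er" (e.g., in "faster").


Suffix: -er
As in: faster -> fast + -er
Meaning = one who / more


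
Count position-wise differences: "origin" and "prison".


Comparing character by character (same length = 6):
  Pos 0: 'o' vs 'p' !=
  Pos 1: 'r' vs 'r' =
  Pos 2: 'i' vs 'i' =
  Pos 3: 'g' vs 's' !=
  Pos 4: 'i' vs 'o' !=
  Pos 5: 'n' vs 'n' =
Hamming distance = 3


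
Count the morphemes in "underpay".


Word: "underpay"
Morphemes: under- / pay
Each morpheme carries meaning
= 2 morphemes


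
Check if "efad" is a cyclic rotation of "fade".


Word: "fade", Candidate: "efad"
Method: check if candidate is substring of word+word
"fadefade" contains "efad"? Yes
Is rotation = Yes


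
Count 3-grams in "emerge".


Word: "emerge" (length 6)
Number of 3-grams = length - 3 + 1 = 6 - 3 + 1
= 4


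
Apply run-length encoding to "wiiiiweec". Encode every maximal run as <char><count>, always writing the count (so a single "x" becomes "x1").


String: "wiiiiweec"
Scanning for consecutive runs:
  'w' x 1
  'i' x 4
  'w' x 1
  'e' x 2
  'c' x 1
RLE = "w1i4w1e2c1"


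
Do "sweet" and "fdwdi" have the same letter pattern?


Pattern of "sweet": [0, 1, 2, 2, 3]
Pattern of "fdwdi": [0, 1, 2, 1, 3]
Patterns do not match
Same pattern = No


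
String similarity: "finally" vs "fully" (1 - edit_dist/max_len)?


Word 1: "finally" (length 7)
Word 2: "fully" (length 5)
One optimal edit sequence:
  1. keep 'f'
  2. delete 'i'  (+1)
  3. delete 'n'  (+1)
  4. substitute 'a' -> 'u'  (+1)
  5. keep 'l'
  6. keep 'l'
  7. keep 'y'
Edit distance = 3
Max length = max(7, 5) = 7
Similarity = 1 - 3/7
= 0.5714


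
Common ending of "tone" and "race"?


Word 1: "tone"
Word 2: "race"
Comparing from end:
  Pos -1: 'e' == 'e'
  Pos -2: 'n' != 'c' (stop)
LCS = "e" (length 1)


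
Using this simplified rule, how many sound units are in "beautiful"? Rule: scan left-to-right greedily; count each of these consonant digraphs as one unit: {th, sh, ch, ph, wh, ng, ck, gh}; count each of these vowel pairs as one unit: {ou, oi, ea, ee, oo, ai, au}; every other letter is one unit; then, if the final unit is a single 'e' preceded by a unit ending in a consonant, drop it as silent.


Word: "beautiful" (9 letters)
Left-to-right scan:
  (1) 'b' (letter)
  (2) 'ea' (vowel-pair)
  (3) 'u' (letter)
  (4) 't' (letter)
  (5) 'i' (letter)
  (6) 'f' (letter)
  (7) 'u' (letter)
  (8) 'l' (letter)
Units from scan: 8
Sound units = 8 units


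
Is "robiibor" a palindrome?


Word: "robiibor"
Reversed: "robiibor"
Forward == Backward? robiibor == robiibor
Palindrome = Yes


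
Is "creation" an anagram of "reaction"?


Word 1: "reaction" → sorted: aceinort
Word 2: "creation" → sorted: aceinort
Same letters? aceinort == aceinort
Anagram = Yes


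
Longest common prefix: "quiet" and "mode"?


Word 1: "quiet"
Word 2: "mode"
Comparing from start:
  Pos 0: 'q' != 'm' (stop)
LCP = "" (length 0)


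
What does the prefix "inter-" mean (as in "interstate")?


Prefix: inter-
Example: interstate = inter- + state
Meaning = between


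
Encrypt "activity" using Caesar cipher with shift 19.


Word: "activity"
Shift: 19
Each letter → (letter + shift) mod 26:
  'a' (0) + 19 = 19 → 't'
  'c' (2) + 19 = 21 → 'v'
  't' (19) + 19 = 12 → 'm'
  'i' (8) + 19 = 1 → 'b'
  'v' (21) + 19 = 14 → 'o'
  'i' (8) + 19 = 1 → 'b'
  't' (19) + 19 = 12 → 'm'
  'y' (24) + 19 = 17 → 'r'
Result = "tvmbobmr"


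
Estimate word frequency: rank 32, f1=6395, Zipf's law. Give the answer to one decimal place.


Zipf's law: f(r) = f(1) / r
f(1) = 6395
f(32) = 6395 / 32
= 199.8 occurrences


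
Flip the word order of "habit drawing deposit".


Original: "habit drawing deposit"
Words (1..n): habit | drawing | deposit
Reversed (n..1): deposit | drawing | habit
Result = "deposit drawing habit"


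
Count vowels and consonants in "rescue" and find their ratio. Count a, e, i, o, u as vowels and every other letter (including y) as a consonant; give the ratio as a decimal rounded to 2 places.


Word: "rescue"
Vowels (a,e,i,o,u): 3
Consonants: 3
Ratio = 3/3
= 1.00


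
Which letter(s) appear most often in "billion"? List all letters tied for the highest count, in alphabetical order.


Word: "billion"
Letter counts:
  'b': 1
  'i': 2
  'l': 2
  'n': 1
  'o': 1
Maximum count = 2
Most frequent = 'i', 'l' (2 times each)


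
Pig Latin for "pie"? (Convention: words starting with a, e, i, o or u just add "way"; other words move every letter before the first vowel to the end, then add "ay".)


Word: "pie"
Starts with consonant(s) → move to end, add 'ay'
Consonant cluster: "p"
Pig Latin = "iepay"


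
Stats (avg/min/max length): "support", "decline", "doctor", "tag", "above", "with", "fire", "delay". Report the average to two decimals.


Lengths: "support"=7, "decline"=7, "doctor"=6, "tag"=3, "above"=5, "with"=4, "fire"=4, "delay"=5
Sum = 41, Count = 8
Average = 41/8 = 5.13
= avg=5.13, min=3, max=7


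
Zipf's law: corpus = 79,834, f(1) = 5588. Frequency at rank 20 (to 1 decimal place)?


Zipf's law: f(r) = f(1) / r
f(1) = 5588
f(20) = 5588 / 20
= 279.4 occurrences


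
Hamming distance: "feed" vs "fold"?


Comparing character by character (same length = 4):
  Pos 0: 'f' vs 'f' =
  Pos 1: 'e' vs 'o' !=
  Pos 2: 'e' vs 'l' !=
  Pos 3: 'd' vs 'd' =
Hamming distance = 2


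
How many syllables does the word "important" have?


Word: "important"
Syllable breakdown: im · por · tant
Counting: 3 parts
= 3 syllables


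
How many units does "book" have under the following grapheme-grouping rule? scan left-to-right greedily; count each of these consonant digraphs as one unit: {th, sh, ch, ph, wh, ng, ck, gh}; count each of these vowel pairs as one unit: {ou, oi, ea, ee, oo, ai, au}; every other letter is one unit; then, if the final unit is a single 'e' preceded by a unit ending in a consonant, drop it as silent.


Word: "book" (4 letters)
Left-to-right scan:
  [1] 'b' (letter)
  [2] 'oo' (vowel-pair)
  [3] 'k' (letter)
Units from scan: 3
Sound units = 3 units


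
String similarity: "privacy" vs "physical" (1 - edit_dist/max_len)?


Word 1: "privacy" (length 7)
Word 2: "physical" (length 8)
One optimal edit sequence:
  1. keep 'p'
  2. substitute 'r' -> 'h'  (+1)
  3. substitute 'i' -> 'y'  (+1)
  4. substitute 'v' -> 's'  (+1)
  5. substitute 'a' -> 'i'  (+1)
  6. keep 'c'
  7. insert 'a'  (+1)
  8. substitute 'y' -> 'l'  (+1)
Edit distance = 6
Max length = max(7, 8) = 8
Similarity = 1 - 6/8
= 0.2500


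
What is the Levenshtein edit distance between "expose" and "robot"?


Word 1: "expose" (length 6)
Word 2: "robot" (length 5)
One optimal edit sequence (insert/delete/substitute each cost 1):
  1. substitute 'e' -> 'r'  (+1)
  2. substitute 'x' -> 'o'  (+1)
  3. substitute 'p' -> 'b'  (+1)
  4. keep 'o'
  5. delete 's'  (+1)
  6. substitute 'e' -> 't'  (+1)
Total edit operations: 5
Edit distance = 5


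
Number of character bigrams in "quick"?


Word: "quick" (length 5)
Number of 2-grams = length - 2 + 1 = 5 - 2 + 1
= 4


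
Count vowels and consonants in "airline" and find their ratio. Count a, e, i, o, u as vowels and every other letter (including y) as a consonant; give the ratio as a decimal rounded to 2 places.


Word: "airline"
Vowels (a,e,i,o,u): 4
Consonants: 3
Ratio = 4/3
= 1.33


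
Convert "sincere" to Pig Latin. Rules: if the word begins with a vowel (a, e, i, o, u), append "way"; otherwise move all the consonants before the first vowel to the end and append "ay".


Word: "sincere"
Starts with consonant(s) → move to end, add 'ay'
Consonant cluster: "s"
Pig Latin = "inceresay"


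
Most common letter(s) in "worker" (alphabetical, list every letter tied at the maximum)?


Word: "worker"
Letter counts:
  'e': 1
  'k': 1
  'o': 1
  'r': 2
  'w': 1
Maximum count = 2
Most frequent = 'r' (2 times each)


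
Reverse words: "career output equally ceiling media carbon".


Original: "career output equally ceiling media carbon"
Words (1..n): career | output | equally | ceiling | media | carbon
Reversed (n..1): carbon | media | ceiling | equally | output | career
Result = "carbon media ceiling equally output career"


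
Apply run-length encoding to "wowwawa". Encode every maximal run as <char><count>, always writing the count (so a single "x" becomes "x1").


String: "wowwawa"
Scanning for consecutive runs:
  'w' x 1
  'o' x 1
  'w' x 2
  'a' x 1
  'w' x 1
  'a' x 1
RLE = "w1o1w2a1w1a1"


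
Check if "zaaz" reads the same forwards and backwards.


Word: "zaaz"
Reversed: "zaaz"
Forward == Backward? zaaz == zaaz
Palindrome = Yes


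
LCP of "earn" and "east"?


Word 1: "earn"
Word 2: "east"
Comparing from start:
  Pos 0: 'e' == 'e'
  Pos 1: 'a' == 'a'
  Pos 2: 'r' != 's' (stop)
LCP = "ea" (length 2)


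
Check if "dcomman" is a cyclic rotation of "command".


Word: "command", Candidate: "dcomman"
Method: check if candidate is substring of word+word
"commandcommand" contains "dcomman"? Yes
Is rotation = Yes


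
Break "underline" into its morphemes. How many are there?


Word: "underline"
Morphemes: under- | line
Each morpheme carries meaning
= 2 morphemes


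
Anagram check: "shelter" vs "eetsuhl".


Word 1: "shelter" → sorted: eehlrst
Word 2: "eetsuhl" → sorted: eehlstu
Same letters? eehlrst != eehlstu
Anagram = No


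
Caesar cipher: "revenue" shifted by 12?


Word: "revenue"
Shift: 12
Each letter → (letter + shift) mod 26:
  'r' (17) + 12 = 3 → 'd'
  'e' (4) + 12 = 16 → 'q'
  'v' (21) + 12 = 7 → 'h'
  'e' (4) + 12 = 16 → 'q'
  'n' (13) + 12 = 25 → 'z'
  'u' (20) + 12 = 6 → 'g'
  'e' (4) + 12 = 16 → 'q'
Result = "dqhqzgq"


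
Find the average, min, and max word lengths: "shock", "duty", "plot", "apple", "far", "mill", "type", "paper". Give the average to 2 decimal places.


Lengths: "shock"=5, "duty"=4, "plot"=4, "apple"=5, "far"=3, "mill"=4, "type"=4, "paper"=5
Sum = 34, Count = 8
Average = 34/8 = 4.25
= avg=4.25, min=3, max=5


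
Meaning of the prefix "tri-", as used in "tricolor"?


Prefix: tri-
Example: tricolor (tri- + color)
Meaning = three


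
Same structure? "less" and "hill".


Pattern of "less": [0, 1, 2, 2]
Pattern of "hill": [0, 1, 2, 2]
Patterns match
Same pattern = Yes


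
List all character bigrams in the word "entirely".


Word: "entirely" (length 8)
Number of bigrams = 8 - 2 + 1 = 7
  Position 0: "en"
  Position 1: "nt"
  Position 2: "ti"
  Position 3: "ir"
  Position 4: "re"
  Position 5: "el"
  Position 6: "ly"
Bigrams = "en", "nt", "ti", "ir", "re", "el", "ly"


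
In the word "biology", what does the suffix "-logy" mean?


Suffix: -logy
As in: biology -> bio- + -logy
Meaning = study of


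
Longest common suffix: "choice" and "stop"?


Word 1: "choice"
Word 2: "stop"
Comparing from end:
  Pos -1: 'e' != 'p' (stop)
LCS = "" (length 0)


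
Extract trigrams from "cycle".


Word: "cycle" (length 5)
Number of trigrams = 5 - 3 + 1 = 3
  Position 0: "cyc"
  Position 1: "ycl"
  Position 2: "cle"
Trigrams = "cyc", "ycl", "cle"


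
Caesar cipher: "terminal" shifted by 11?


Word: "terminal"
Shift: 11
Each letter → (letter + shift) mod 26:
  't' (19) + 11 = 4 → 'e'
  'e' (4) + 11 = 15 → 'p'
  'r' (17) + 11 = 2 → 'c'
  'm' (12) + 11 = 23 → 'x'
  'i' (8) + 11 = 19 → 't'
  'n' (13) + 11 = 24 → 'y'
  'a' (0) + 11 = 11 → 'l'
  'l' (11) + 11 = 22 → 'w'
Result = "epcxtylw"


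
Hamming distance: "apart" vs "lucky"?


Comparing character by character (same length = 5):
  Pos 0: 'a' vs 'l' !=
  Pos 1: 'p' vs 'u' !=
  Pos 2: 'a' vs 'c' !=
  Pos 3: 'r' vs 'k' !=
  Pos 4: 't' vs 'y' !=
Hamming distance = 5


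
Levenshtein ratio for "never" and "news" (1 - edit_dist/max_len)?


Word 1: "never" (length 5)
Word 2: "news" (length 4)
One optimal edit sequence:
  1. keep 'n'
  2. keep 'e'
  3. delete 'v'  (+1)
  4. substitute 'e' -> 'w'  (+1)
  5. substitute 'r' -> 's'  (+1)
Edit distance = 3
Max length = max(5, 4) = 5
Similarity = 1 - 3/5
= 0.4000


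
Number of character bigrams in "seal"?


Word: "seal" (length 4)
Number of 2-grams = length - 2 + 1 = 4 - 2 + 1
= 3


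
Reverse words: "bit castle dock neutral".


Original: "bit castle dock neutral"
Words (1..n): bit | castle | dock | neutral
Reversed (n..1): neutral | dock | castle | bit
Result = "neutral dock castle bit"


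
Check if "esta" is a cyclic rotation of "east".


Word: "east", Candidate: "esta"
Method: check if candidate is substring of word+word
"easteast" contains "esta"? No
Is rotation = No


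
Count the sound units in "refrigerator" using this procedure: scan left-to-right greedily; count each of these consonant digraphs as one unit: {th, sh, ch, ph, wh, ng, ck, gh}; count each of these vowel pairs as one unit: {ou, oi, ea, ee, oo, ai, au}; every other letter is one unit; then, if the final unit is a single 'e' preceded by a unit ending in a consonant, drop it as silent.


Word: "refrigerator" (12 letters)
Left-to-right scan:
  1. 'r' (letter)
  2. 'e' (letter)
  3. 'f' (letter)
  4. 'r' (letter)
  5. 'i' (letter)
  6. 'g' (letter)
  7. 'e' (letter)
  8. 'r' (letter)
  9. 'a' (letter)
  10. 't' (letter)
  11. 'o' (letter)
  12. 'r' (letter)
Units from scan: 12
Sound units = 12 units


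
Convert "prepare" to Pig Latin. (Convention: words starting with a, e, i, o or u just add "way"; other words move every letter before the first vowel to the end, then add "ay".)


Word: "prepare"
Starts with consonant(s) → move to end, add 'ay'
Consonant cluster: "pr"
Pig Latin = "eparepray"


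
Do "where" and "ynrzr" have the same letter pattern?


Pattern of "where": [0, 1, 2, 3, 2]
Pattern of "ynrzr": [0, 1, 2, 3, 2]
Patterns match
Same pattern = Yes


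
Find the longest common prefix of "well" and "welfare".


Word 1: "well"
Word 2: "welfare"
Comparing from start:
  Pos 0: 'w' == 'w'
  Pos 1: 'e' == 'e'
  Pos 2: 'l' == 'l'
  Pos 3: 'l' != 'f' (stop)
LCP = "wel" (length 3)


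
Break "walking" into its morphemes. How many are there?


Word: "walking"
Morphemes: walk + -ing
Each morpheme carries meaning
= 2 morphemes


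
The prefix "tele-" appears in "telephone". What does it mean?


Prefix: tele-
Example: telephone = tele- + phone
Meaning = distant


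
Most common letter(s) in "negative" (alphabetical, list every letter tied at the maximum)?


Word: "negative"
Letter counts:
  'a': 1
  'e': 2
  'g': 1
  'i': 1
  'n': 1
  't': 1
  'v': 1
Maximum count = 2
Most frequent = 'e' (2 times each)


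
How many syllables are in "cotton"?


Word: "cotton"
Syllable breakdown: cot · ton
Counting: 2 parts
= 2 syllables


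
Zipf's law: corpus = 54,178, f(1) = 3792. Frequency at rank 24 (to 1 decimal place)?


Zipf's law: f(r) = f(1) / r
f(1) = 3792
f(24) = 3792 / 24
= 158.0 occurrences


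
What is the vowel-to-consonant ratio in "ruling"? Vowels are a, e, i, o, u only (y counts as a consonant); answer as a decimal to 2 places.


Word: "ruling"
Vowels (a,e,i,o,u): 2
Consonants: 4
Ratio = 2/4
= 0.50


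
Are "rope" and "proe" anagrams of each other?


Word 1: "rope" → sorted: eopr
Word 2: "proe" → sorted: eopr
Same letters? eopr == eopr
Anagram = Yes


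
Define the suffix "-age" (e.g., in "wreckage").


Suffix: -age
Example: wreckage = wreck + -age
Meaning = result / collection


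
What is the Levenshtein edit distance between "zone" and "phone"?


Word 1: "zone" (length 4)
Word 2: "phone" (length 5)
One optimal edit sequence (insert/delete/substitute each cost 1):
  1. insert 'p'  (+1)
  2. substitute 'z' -> 'h'  (+1)
  3. keep 'o'
  4. keep 'n'
  5. keep 'e'
Total edit operations: 2
Edit distance = 2


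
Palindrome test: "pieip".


Word: "pieip"
Reversed: "pieip"
Forward == Backward? pieip == pieip
Palindrome = Yes


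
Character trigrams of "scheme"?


Word: "scheme" (length 6)
Number of trigrams = 6 - 3 + 1 = 4
  Position 0: "sch"
  Position 1: "che"
  Position 2: "hem"
  Position 3: "eme"
Trigrams = "sch", "che", "hem", "eme"


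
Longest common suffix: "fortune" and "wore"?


Word 1: "fortune"
Word 2: "wore"
Comparing from end:
  Pos -1: 'e' == 'e'
  Pos -2: 'n' != 'r' (stop)
LCS = "e" (length 1)


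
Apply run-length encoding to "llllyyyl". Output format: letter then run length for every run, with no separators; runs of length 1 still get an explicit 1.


String: "llllyyyl"
Scanning for consecutive runs:
  'l' x 4
  'y' x 3
  'l' x 1
RLE = "l4y3l1"


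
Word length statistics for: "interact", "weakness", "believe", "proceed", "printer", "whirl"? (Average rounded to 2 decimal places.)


Lengths: "interact"=8, "weakness"=8, "believe"=7, "proceed"=7, "printer"=7, "whirl"=5
Sum = 42, Count = 6
Average = 42/6 = 7.00
= avg=7.00, min=5, max=8


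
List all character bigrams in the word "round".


Word: "round" (length 5)
Number of bigrams = 5 - 2 + 1 = 4
  Position 0: "ro"
  Position 1: "ou"
  Position 2: "un"
  Position 3: "nd"
Bigrams = "ro", "ou", "un", "nd"


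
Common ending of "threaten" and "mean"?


Word 1: "threaten"
Word 2: "mean"
Comparing from end:
  Pos -1: 'n' == 'n'
  Pos -2: 'e' != 'a' (stop)
LCS = "n" (length 1)


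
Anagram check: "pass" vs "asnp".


Word 1: "pass" → sorted: apss
Word 2: "asnp" → sorted: anps
Same letters? apss != anps
Anagram = No


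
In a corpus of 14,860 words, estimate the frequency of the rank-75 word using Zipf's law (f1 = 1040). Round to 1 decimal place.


Zipf's law: f(r) = f(1) / r
f(1) = 1040
f(75) = 1040 / 75
= 13.9 occurrences


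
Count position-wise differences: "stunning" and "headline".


Comparing character by character (same length = 8):
  Pos 0: 's' vs 'h' !=
  Pos 1: 't' vs 'e' !=
  Pos 2: 'u' vs 'a' !=
  Pos 3: 'n' vs 'd' !=
  Pos 4: 'n' vs 'l' !=
  Pos 5: 'i' vs 'i' =
  Pos 6: 'n' vs 'n' =
  Pos 7: 'g' vs 'e' !=
Hamming distance = 6


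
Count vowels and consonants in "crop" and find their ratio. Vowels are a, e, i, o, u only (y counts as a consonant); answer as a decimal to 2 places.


Word: "crop"
Vowels (a,e,i,o,u): 1
Consonants: 3
Ratio = 1/3
= 0.33


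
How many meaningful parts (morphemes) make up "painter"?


Word: "painter"
Morphemes: paint + -er
Each morpheme carries meaning
= 2 morphemes


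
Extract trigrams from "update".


Word: "update" (length 6)
Number of trigrams = 6 - 3 + 1 = 4
  Position 0: "upd"
  Position 1: "pda"
  Position 2: "dat"
  Position 3: "ate"
Trigrams = "upd", "pda", "dat", "ate"


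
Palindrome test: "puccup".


Word: "puccup"
Reversed: "puccup"
Forward == Backward? puccup == puccup
Palindrome = Yes


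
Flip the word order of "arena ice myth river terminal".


Original: "arena ice myth river terminal"
Words (1..n): arena | ice | myth | river | terminal
Reversed (n..1): terminal | river | myth | ice | arena
Result = "terminal river myth ice arena"


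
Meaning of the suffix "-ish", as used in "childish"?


Suffix: -ish
Example: childish (child + -ish)
Meaning = somewhat / having the qualities of


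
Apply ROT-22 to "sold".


Word: "sold"
Shift: 22
Each letter → (letter + shift) mod 26:
  's' (18) + 22 = 14 → 'o'
  'o' (14) + 22 = 10 → 'k'
  'l' (11) + 22 = 7 → 'h'
  'd' (3) + 22 = 25 → 'z'
Result = "okhz"


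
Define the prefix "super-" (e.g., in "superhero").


Prefix: super-
As in: superhero -> super- + hero
Meaning = above / beyond


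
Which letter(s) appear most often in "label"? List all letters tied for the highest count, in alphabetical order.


Word: "label"
Letter counts:
  'a': 1
  'b': 1
  'e': 1
  'l': 2
Maximum count = 2
Most frequent = 'l' (2 times each)


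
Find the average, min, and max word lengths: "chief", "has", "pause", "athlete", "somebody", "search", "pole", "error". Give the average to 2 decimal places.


Lengths: "chief"=5, "has"=3, "pause"=5, "athlete"=7, "somebody"=8, "search"=6, "pole"=4, "error"=5
Sum = 43, Count = 8
Average = 43/8 = 5.38
= avg=5.38, min=3, max=8


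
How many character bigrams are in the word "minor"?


Word: "minor" (length 5)
Number of 2-grams = length - 2 + 1 = 5 - 2 + 1
= 4


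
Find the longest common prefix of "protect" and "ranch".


Word 1: "protect"
Word 2: "ranch"
Comparing from start:
  Pos 0: 'p' != 'r' (stop)
LCP = "" (length 0)


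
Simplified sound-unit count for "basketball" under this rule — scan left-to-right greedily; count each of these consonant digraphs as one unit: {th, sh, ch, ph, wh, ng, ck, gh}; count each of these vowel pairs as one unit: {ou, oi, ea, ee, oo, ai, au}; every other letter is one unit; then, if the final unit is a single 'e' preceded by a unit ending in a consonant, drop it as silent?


Word: "basketball" (10 letters)
Left-to-right scan:
  1. 'b' (letter)
  2. 'a' (letter)
  3. 's' (letter)
  4. 'k' (letter)
  5. 'e' (letter)
  6. 't' (letter)
  7. 'b' (letter)
  8. 'a' (letter)
  9. 'l' (letter)
  10. 'l' (letter)
Units from scan: 10
Sound units = 10 units


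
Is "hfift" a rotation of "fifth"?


Word: "fifth", Candidate: "hfift"
Method: check if candidate is substring of word+word
"fifthfifth" contains "hfift"? Yes
Is rotation = Yes


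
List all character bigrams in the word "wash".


Word: "wash" (length 4)
Number of bigrams = 4 - 2 + 1 = 3
  Position 0: "wa"
  Position 1: "as"
  Position 2: "sh"
Bigrams = "wa", "as", "sh"


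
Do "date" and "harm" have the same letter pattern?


Pattern of "date": [0, 1, 2, 3]
Pattern of "harm": [0, 1, 2, 3]
Patterns match
Same pattern = Yes


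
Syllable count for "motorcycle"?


Word: "motorcycle"
Syllable breakdown: mo · tor · cy · cle
Counting: 4 parts
= 4 syllables


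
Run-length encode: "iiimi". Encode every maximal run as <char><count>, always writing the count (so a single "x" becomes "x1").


String: "iiimi"
Scanning for consecutive runs:
  'i' x 3
  'm' x 1
  'i' x 1
RLE = "i3m1i1"


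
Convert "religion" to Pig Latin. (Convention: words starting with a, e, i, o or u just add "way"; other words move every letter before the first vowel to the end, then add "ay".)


Word: "religion"
Starts with consonant(s) → move to end, add 'ay'
Consonant cluster: "r"
Pig Latin = "eligionray"


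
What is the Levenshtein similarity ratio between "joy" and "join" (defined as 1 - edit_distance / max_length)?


Word 1: "joy" (length 3)
Word 2: "join" (length 4)
One optimal edit sequence:
  1. keep 'j'
  2. keep 'o'
  3. insert 'i'  (+1)
  4. substitute 'y' -> 'n'  (+1)
Edit distance = 2
Max length = max(3, 4) = 4
Similarity = 1 - 2/4
= 0.5000


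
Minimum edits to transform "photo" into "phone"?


Word 1: "photo" (length 5)
Word 2: "phone" (length 5)
One optimal edit sequence (insert/delete/substitute each cost 1):
  1. keep 'p'
  2. keep 'h'
  3. keep 'o'
  4. substitute 't' -> 'n'  (+1)
  5. substitute 'o' -> 'e'  (+1)
Total edit operations: 2
Edit distance = 2


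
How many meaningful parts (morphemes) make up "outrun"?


Word: "outrun"
Morphemes: out- | run
Each morpheme carries meaning
= 2 morphemes


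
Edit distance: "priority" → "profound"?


Word 1: "priority" (length 8)
Word 2: "profound" (length 8)
One optimal edit sequence (insert/delete/substitute each cost 1):
  1. keep 'p'
  2. keep 'r'
  3. substitute 'i' -> 'o'  (+1)
  4. substitute 'o' -> 'f'  (+1)
  5. substitute 'r' -> 'o'  (+1)
  6. substitute 'i' -> 'u'  (+1)
  7. substitute 't' -> 'n'  (+1)
  8. substitute 'y' -> 'd'  (+1)
Total edit operations: 6
Edit distance = 6


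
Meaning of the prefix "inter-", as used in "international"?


Prefix: inter-
Example: international (inter- + national)
Meaning = between


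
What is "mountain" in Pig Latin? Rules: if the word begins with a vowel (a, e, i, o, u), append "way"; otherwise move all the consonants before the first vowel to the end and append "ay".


Word: "mountain"
Starts with consonant(s) → move to end, add 'ay'
Consonant cluster: "m"
Pig Latin = "ountainmay"


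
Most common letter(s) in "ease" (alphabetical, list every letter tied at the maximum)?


Word: "ease"
Letter counts:
  'a': 1
  'e': 2
  's': 1
Maximum count = 2
Most frequent = 'e' (2 times each)


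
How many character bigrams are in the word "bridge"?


Word: "bridge" (length 6)
Number of 2-grams = length - 2 + 1 = 6 - 2 + 1
= 5


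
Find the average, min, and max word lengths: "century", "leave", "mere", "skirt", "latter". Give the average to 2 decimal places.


Lengths: "century"=7, "leave"=5, "mere"=4, "skirt"=5, "latter"=6
Sum = 27, Count = 5
Average = 27/5 = 5.40
= avg=5.40, min=4, max=7


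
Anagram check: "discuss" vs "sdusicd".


Word 1: "discuss" → sorted: cdisssu
Word 2: "sdusicd" → sorted: cddissu
Same letters? cdisssu != cddissu
Anagram = No


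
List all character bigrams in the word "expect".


Word: "expect" (length 6)
Number of bigrams = 6 - 2 + 1 = 5
  Position 0: "ex"
  Position 1: "xp"
  Position 2: "pe"
  Position 3: "ec"
  Position 4: "ct"
Bigrams = "ex", "xp", "pe", "ec", "ct"


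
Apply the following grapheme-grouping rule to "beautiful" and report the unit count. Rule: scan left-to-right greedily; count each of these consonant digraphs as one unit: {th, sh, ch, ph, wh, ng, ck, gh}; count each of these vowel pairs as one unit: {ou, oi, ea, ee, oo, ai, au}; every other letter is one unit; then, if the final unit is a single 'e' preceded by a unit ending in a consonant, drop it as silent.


Word: "beautiful" (9 letters)
Left-to-right scan:
  1. 'b' (letter)
  2. 'ea' (vowel-pair)
  3. 'u' (letter)
  4. 't' (letter)
  5. 'i' (letter)
  6. 'f' (letter)
  7. 'u' (letter)
  8. 'l' (letter)
Units from scan: 8
Sound units = 8 units


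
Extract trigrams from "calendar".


Word: "calendar" (length 8)
Number of trigrams = 8 - 3 + 1 = 6
  Position 0: "cal"
  Position 1: "ale"
  Position 2: "len"
  Position 3: "end"
  Position 4: "nda"
  Position 5: "dar"
Trigrams = "cal", "ale", "len", "end", "nda", "dar"


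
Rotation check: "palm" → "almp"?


Word: "palm", Candidate: "almp"
Method: check if candidate is substring of word+word
"palmpalm" contains "almp"? Yes
Is rotation = Yes


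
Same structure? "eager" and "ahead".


Pattern of "eager": [0, 1, 2, 0, 3]
Pattern of "ahead": [0, 1, 2, 0, 3]
Patterns match
Same pattern = Yes


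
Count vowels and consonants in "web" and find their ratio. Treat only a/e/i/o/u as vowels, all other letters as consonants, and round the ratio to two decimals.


Word: "web"
Vowels (a,e,i,o,u): 1
Consonants: 2
Ratio = 1/2
= 0.50


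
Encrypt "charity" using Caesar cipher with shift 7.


Word: "charity"
Shift: 7
Each letter → (letter + shift) mod 26:
  'c' (2) + 7 = 9 → 'j'
  'h' (7) + 7 = 14 → 'o'
  'a' (0) + 7 = 7 → 'h'
  'r' (17) + 7 = 24 → 'y'
  'i' (8) + 7 = 15 → 'p'
  't' (19) + 7 = 0 → 'a'
  'y' (24) + 7 = 5 → 'f'
Result = "johypaf"


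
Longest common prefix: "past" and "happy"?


Word 1: "past"
Word 2: "happy"
Comparing from start:
  Pos 0: 'p' != 'h' (stop)
LCP = "" (length 0)


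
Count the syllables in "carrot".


Word: "carrot"
Syllable breakdown: car / rot
Counting: 2 parts
= 2 syllables


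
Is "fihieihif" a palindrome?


Word: "fihieihif"
Reversed: "fihieihif"
Forward == Backward? fihieihif == fihieihif
Palindrome = Yes


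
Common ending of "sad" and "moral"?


Word 1: "sad"
Word 2: "moral"
Comparing from end:
  Pos -1: 'd' != 'l' (stop)
LCS = "" (length 0)


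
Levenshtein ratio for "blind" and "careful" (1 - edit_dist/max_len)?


Word 1: "blind" (length 5)
Word 2: "careful" (length 7)
One optimal edit sequence:
  1. insert 'c'  (+1)
  2. insert 'a'  (+1)
  3. substitute 'b' -> 'r'  (+1)
  4. substitute 'l' -> 'e'  (+1)
  5. substitute 'i' -> 'f'  (+1)
  6. substitute 'n' -> 'u'  (+1)
  7. substitute 'd' -> 'l'  (+1)
Edit distance = 7
Max length = max(5, 7) = 7
Similarity = 1 - 7/7
= 0.0000


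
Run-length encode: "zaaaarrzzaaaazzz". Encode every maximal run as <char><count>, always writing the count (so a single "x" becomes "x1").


String: "zaaaarrzzaaaazzz"
Scanning for consecutive runs:
  'z' x 1
  'a' x 4
  'r' x 2
  'z' x 2
  'a' x 4
  'z' x 3
RLE = "z1a4r2z2a4z3"


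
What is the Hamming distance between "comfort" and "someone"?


Comparing character by character (same length = 7):
  Pos 0: 'c' vs 's' !=
  Pos 1: 'o' vs 'o' =
  Pos 2: 'm' vs 'm' =
  Pos 3: 'f' vs 'e' !=
  Pos 4: 'o' vs 'o' =
  Pos 5: 'r' vs 'n' !=
  Pos 6: 't' vs 'e' !=
Hamming distance = 4


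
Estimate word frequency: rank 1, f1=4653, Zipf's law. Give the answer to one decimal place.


Zipf's law: f(r) = f(1) / r
f(1) = 4653
f(1) = 4653 / 1
= 4653.0 occurrences


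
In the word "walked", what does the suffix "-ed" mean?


Suffix: -ed
Example: walked = walk + -ed
Meaning = past tense


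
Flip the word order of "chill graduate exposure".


Original: "chill graduate exposure"
Words (1..n): chill | graduate | exposure
Reversed (n..1): exposure | graduate | chill
Result = "exposure graduate chill"


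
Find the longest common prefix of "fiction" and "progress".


Word 1: "fiction"
Word 2: "progress"
Comparing from start:
  Pos 0: 'f' != 'p' (stop)
LCP = "" (length 0)


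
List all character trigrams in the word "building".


Word: "building" (length 8)
Number of trigrams = 8 - 3 + 1 = 6
  Position 0: "bui"
  Position 1: "uil"
  Position 2: "ild"
  Position 3: "ldi"
  Position 4: "din"
  Position 5: "ing"
Trigrams = "bui", "uil", "ild", "ldi", "din", "ing"


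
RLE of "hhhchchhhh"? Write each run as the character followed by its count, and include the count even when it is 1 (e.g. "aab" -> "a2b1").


String: "hhhchchhhh"
Scanning for consecutive runs:
  'h' x 3
  'c' x 1
  'h' x 1
  'c' x 1
  'h' x 4
RLE = "h3c1h1c1h4"


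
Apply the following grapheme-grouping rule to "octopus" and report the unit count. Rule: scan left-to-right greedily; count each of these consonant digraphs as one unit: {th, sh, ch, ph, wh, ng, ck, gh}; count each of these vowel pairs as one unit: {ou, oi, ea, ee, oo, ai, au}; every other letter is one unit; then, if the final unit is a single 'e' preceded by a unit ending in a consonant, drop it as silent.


Word: "octopus" (7 letters)
Left-to-right scan:
  (1) 'o' (letter)
  (2) 'c' (letter)
  (3) 't' (letter)
  (4) 'o' (letter)
  (5) 'p' (letter)
  (6) 'u' (letter)
  (7) 's' (letter)
Units from scan: 7
Sound units = 7 units


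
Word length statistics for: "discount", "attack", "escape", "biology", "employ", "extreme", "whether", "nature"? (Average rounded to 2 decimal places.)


Lengths: "discount"=8, "attack"=6, "escape"=6, "biology"=7, "employ"=6, "extreme"=7, "whether"=7, "nature"=6
Sum = 53, Count = 8
Average = 53/8 = 6.63
= avg=6.63, min=6, max=8


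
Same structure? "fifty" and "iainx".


Pattern of "fifty": [0, 1, 0, 2, 3]
Pattern of "iainx": [0, 1, 0, 2, 3]
Patterns match
Same pattern = Yes


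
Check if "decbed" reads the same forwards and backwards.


Word: "decbed"
Reversed: "debced"
Forward == Backward? decbed != debced
Palindrome = No


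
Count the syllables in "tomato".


Word: "tomato"
Syllable breakdown: to · ma · to
Counting: 3 parts
= 3 syllables


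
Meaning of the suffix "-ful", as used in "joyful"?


Suffix: -ful
As in: joyful -> joy + -ful
Meaning = full of


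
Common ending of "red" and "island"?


Word 1: "red"
Word 2: "island"
Comparing from end:
  Pos -1: 'd' == 'd'
  Pos -2: 'e' != 'n' (stop)
LCS = "d" (length 1)


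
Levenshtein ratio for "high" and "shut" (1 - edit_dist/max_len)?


Word 1: "high" (length 4)
Word 2: "shut" (length 4)
One optimal edit sequence:
  1. substitute 'h' -> 's'  (+1)
  2. substitute 'i' -> 'h'  (+1)
  3. substitute 'g' -> 'u'  (+1)
  4. substitute 'h' -> 't'  (+1)
Edit distance = 4
Max length = max(4, 4) = 4
Similarity = 1 - 4/4
= 0.0000


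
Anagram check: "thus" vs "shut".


Word 1: "thus" → sorted: hstu
Word 2: "shut" → sorted: hstu
Same letters? hstu == hstu
Anagram = Yes


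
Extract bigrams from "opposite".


Word: "opposite" (length 8)
Number of bigrams = 8 - 2 + 1 = 7
  Position 0: "op"
  Position 1: "pp"
  Position 2: "po"
  Position 3: "os"
  Position 4: "si"
  Position 5: "it"
  Position 6: "te"
Bigrams = "op", "pp", "po", "os", "si", "it", "te"


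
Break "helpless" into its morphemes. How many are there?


Word: "helpless"
Morphemes: help | -less
Each morpheme carries meaning
= 2 morphemes


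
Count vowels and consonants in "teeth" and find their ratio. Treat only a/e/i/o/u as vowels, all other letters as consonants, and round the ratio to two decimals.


Word: "teeth"
Vowels (a,e,i,o,u): 2
Consonants: 3
Ratio = 2/3
= 0.67


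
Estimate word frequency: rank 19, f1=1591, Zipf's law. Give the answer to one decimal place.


Zipf's law: f(r) = f(1) / r
f(1) = 1591
f(19) = 1591 / 19
= 83.7 occurrences


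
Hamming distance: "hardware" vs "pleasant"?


Comparing character by character (same length = 8):
  Pos 0: 'h' vs 'p' !=
  Pos 1: 'a' vs 'l' !=
  Pos 2: 'r' vs 'e' !=
  Pos 3: 'd' vs 'a' !=
  Pos 4: 'w' vs 's' !=
  Pos 5: 'a' vs 'a' =
  Pos 6: 'r' vs 'n' !=
  Pos 7: 'e' vs 't' !=
Hamming distance = 7


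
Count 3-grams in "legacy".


Word: "legacy" (length 6)
Number of 3-grams = length - 3 + 1 = 6 - 3 + 1
= 4
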